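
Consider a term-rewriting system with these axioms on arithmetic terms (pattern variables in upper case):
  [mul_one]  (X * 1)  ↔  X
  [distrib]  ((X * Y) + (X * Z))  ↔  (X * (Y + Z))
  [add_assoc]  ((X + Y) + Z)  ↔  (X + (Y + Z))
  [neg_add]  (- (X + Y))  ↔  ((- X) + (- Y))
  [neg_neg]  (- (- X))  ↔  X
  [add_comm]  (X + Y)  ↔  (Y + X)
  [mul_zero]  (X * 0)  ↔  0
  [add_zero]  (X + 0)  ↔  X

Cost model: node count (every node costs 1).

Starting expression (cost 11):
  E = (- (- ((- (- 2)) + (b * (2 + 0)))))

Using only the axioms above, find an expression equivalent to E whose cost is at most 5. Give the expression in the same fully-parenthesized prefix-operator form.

(1) (- (- ((- (- 2)) + (b * (2 + 0)))))  =[neg_neg →]=  ((- (- 2)) + (b * (2 + 0)))
(2) (- (- 2))  =[neg_neg →]=  2    ⊢ (2 + (b * (2 + 0)))
(3) (2 + 0)  =[add_zero →]=  2    ⊢ cost 5, within 5

(2 + (b * 2))   [cost 5]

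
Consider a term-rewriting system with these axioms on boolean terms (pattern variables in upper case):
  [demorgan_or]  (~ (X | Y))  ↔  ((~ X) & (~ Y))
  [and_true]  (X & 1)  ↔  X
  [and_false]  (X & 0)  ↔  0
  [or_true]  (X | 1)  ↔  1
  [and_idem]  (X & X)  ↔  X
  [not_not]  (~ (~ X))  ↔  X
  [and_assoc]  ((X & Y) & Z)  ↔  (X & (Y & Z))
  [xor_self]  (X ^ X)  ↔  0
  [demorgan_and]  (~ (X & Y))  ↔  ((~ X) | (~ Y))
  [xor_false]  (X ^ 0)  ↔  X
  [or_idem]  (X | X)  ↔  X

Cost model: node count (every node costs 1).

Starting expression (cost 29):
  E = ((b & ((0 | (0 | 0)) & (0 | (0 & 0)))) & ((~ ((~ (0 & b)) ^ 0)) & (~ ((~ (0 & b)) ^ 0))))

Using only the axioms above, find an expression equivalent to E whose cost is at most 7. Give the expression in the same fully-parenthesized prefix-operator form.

step 1: and_idem (→) rewrites ((~ ((~ (0 & b)) ^ 0)) & (~ ((~ (0 & b)) ^ 0))) into (~ ((~ (0 & b)) ^ 0)), now ((b & ((0 | (0 | 0)) & (0 | (0 & 0)))) & (~ ((~ (0 & b)) ^ 0)))
step 2: xor_false (→) rewrites ((~ (0 & b)) ^ 0) into (~ (0 & b)), now ((b & ((0 | (0 | 0)) & (0 | (0 & 0)))) & (~ (~ (0 & b))))
step 3: or_idem (→) rewrites (0 | 0) into 0, now ((b & ((0 | 0) & (0 | (0 & 0)))) & (~ (~ (0 & b))))
step 4: and_idem (→) rewrites (0 & 0) into 0, now ((b & ((0 | 0) & (0 | 0))) & (~ (~ (0 & b))))
step 5: and_idem (→) rewrites ((0 | 0) & (0 | 0)) into (0 | 0), now ((b & (0 | 0)) & (~ (~ (0 & b))))
step 6: or_idem (→) rewrites (0 | 0) into 0, now ((b & 0) & (~ (~ (0 & b))))
step 7: not_not (→) rewrites (~ (~ (0 & b))) into (0 & b), reaching cost 7 (bound 7)

((b & 0) & (0 & b))   [cost 7]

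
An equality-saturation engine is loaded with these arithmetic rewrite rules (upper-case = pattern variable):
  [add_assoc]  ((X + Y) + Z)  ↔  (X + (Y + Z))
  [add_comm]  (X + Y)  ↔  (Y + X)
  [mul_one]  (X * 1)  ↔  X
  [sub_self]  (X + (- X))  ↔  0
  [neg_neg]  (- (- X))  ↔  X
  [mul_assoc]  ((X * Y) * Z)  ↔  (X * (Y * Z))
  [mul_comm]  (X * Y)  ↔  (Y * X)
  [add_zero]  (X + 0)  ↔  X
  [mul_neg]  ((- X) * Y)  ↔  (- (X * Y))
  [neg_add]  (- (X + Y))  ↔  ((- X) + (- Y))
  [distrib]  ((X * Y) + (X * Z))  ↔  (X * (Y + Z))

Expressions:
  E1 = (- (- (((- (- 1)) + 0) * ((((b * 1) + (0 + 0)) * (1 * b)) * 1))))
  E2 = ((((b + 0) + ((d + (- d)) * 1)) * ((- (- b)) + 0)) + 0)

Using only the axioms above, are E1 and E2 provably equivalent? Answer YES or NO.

step 1: neg_neg (→) rewrites (- (- (((- (- 1)) + 0) * ((((b * 1) + (0 + 0)) * (1 * b)) * 1)))) into (((- (- 1)) + 0) * ((((b * 1) + (0 + 0)) * (1 * b)) * 1))
step 2: mul_comm (→) rewrites (1 * b) into (b * 1), now (((- (- 1)) + 0) * ((((b * 1) + (0 + 0)) * (b * 1)) * 1))
step 3: mul_one (→) rewrites (b * 1) into b, now (((- (- 1)) + 0) * ((((b * 1) + (0 + 0)) * b) * 1))
step 4: add_zero (→) rewrites ((- (- 1)) + 0) into (- (- 1)), now ((- (- 1)) * ((((b * 1) + (0 + 0)) * b) * 1))
step 5: mul_comm (→) rewrites ((- (- 1)) * ((((b * 1) + (0 + 0)) * b) * 1)) into (((((b * 1) + (0 + 0)) * b) * 1) * (- (- 1)))
step 6: neg_neg (→) rewrites (- (- 1)) into 1, now (((((b * 1) + (0 + 0)) * b) * 1) * 1)
step 7: mul_one (→) rewrites (b * 1) into b, now ((((b + (0 + 0)) * b) * 1) * 1)
step 8: mul_one (→) rewrites ((((b + (0 + 0)) * b) * 1) * 1) into (((b + (0 + 0)) * b) * 1)
step 9: add_zero (→) rewrites (0 + 0) into 0, now (((b + 0) * b) * 1)
step 10: add_zero (→) rewrites (b + 0) into b, now ((b * b) * 1)
step 11: mul_one (→) rewrites ((b * b) * 1) into (b * b)
step 12: add_zero (←) rewrites (b * b) into ((b * b) + 0)
step 13: add_zero (←) rewrites b into (b + 0), now (((b + 0) * b) + 0)
step 14: add_zero (←) rewrites b into (b + 0), now (((b + 0) * (b + 0)) + 0)
step 15: neg_neg (←) rewrites b into (- (- b)), now (((b + 0) * ((- (- b)) + 0)) + 0)
step 16: add_zero (←) rewrites b into (b + 0), now ((((b + 0) + 0) * ((- (- b)) + 0)) + 0)
step 17: mul_one (←) rewrites 0 into (0 * 1), now ((((b + 0) + (0 * 1)) * ((- (- b)) + 0)) + 0)
step 18: sub_self (←) rewrites 0 into (d + (- d)), which is E2

YES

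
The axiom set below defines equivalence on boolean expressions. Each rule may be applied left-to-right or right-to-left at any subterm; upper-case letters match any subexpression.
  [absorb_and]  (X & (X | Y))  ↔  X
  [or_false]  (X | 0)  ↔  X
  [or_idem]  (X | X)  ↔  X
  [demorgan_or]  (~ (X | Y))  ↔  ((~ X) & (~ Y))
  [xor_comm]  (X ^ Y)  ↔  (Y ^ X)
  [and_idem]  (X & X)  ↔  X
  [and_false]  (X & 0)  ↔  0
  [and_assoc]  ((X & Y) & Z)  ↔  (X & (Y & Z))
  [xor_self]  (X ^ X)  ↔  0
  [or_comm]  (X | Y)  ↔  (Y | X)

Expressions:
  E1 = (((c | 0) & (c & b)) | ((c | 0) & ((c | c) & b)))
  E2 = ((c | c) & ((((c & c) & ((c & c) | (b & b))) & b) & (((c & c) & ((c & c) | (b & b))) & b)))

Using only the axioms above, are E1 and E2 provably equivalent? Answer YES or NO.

YES

1. [or_idem →] (c | c)  →  c;  E1 = (((c | 0) & (c & b)) | ((c | 0) & (c & b)))
2. [or_idem →] (((c | 0) & (c & b)) | ((c | 0) & (c & b)))  →  ((c | 0) & (c & b))
3. [or_false →] (c | 0)  →  c;  E1 = (c & (c & b))
4. [and_idem ←] c  →  (c & c);  E1 = (c & ((c & c) & b))
5. [absorb_and ←] (c & c)  →  ((c & c) & ((c & c) | b));  E1 = (c & (((c & c) & ((c & c) | b)) & b))
6. [and_idem ←] b  →  (b & b);  E1 = (c & (((c & c) & ((c & c) | (b & b))) & b))
7. [or_idem ←] c  →  (c | c);  E1 = ((c | c) & (((c & c) & ((c & c) | (b & b))) & b))
8. [and_idem ←] (((c & c) & ((c & c) | (b & b))) & b)  →  ((((c & c) & ((c & c) | (b & b))) & b) & (((c & c) & ((c & c) | (b & b))) & b));  this is E2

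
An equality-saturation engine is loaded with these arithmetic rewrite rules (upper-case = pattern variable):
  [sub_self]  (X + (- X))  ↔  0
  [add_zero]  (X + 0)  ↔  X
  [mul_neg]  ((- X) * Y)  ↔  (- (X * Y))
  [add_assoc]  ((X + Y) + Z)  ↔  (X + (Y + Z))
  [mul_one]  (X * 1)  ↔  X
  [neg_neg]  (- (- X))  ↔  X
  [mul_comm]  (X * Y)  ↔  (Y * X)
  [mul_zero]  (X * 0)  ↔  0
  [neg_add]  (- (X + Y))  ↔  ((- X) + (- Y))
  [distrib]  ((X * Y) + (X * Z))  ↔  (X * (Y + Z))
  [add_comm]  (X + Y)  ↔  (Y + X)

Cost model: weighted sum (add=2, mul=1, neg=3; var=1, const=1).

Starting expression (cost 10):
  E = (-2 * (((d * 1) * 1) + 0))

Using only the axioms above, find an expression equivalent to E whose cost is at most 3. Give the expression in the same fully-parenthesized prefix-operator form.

1. [mul_one →] (d * 1)  →  d;  E = (-2 * ((d * 1) + 0))
2. [mul_one →] (d * 1)  →  d;  E = (-2 * (d + 0))
3. [add_zero →] (d + 0)  →  d;  cost 3 ≤ 3, done

(-2 * d)   [cost 3]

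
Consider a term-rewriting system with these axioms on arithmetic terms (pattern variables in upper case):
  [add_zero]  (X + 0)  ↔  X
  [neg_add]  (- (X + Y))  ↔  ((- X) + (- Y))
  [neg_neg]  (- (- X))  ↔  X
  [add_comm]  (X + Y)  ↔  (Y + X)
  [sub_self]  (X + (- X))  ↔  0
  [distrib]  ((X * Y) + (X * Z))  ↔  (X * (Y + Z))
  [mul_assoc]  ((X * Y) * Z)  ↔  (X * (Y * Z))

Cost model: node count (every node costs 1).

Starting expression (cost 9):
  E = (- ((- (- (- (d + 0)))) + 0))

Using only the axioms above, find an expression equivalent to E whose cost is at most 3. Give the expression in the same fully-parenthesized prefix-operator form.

1. [add_zero →] (d + 0)  →  d;  E = (- ((- (- (- d))) + 0))
2. [neg_neg →] (- (- (- d)))  →  (- d);  E = (- ((- d) + 0))
3. [add_zero →] ((- d) + 0)  →  (- d);  cost 3 ≤ 3, done

(- (- d))   [cost 3]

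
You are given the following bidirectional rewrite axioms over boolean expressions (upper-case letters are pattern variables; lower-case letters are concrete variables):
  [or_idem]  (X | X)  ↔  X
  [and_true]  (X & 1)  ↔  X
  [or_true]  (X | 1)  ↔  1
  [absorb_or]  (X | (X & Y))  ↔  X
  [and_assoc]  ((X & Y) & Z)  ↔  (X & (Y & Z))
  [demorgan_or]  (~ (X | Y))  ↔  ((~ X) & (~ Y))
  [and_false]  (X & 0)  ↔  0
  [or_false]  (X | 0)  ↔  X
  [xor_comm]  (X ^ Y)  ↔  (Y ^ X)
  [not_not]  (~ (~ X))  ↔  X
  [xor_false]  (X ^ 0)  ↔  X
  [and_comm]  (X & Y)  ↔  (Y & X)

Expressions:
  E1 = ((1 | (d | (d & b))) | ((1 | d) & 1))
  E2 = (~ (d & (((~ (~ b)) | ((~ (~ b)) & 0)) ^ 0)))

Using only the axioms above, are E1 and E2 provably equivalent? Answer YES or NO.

NO

All listed rules preserve value, hence provable equivalence implies equal values everywhere; look for a separating assignment.
b=1, d=1 gives E1 ↦ 1, E2 ↦ 0; values differ ⇒ not provably equivalent.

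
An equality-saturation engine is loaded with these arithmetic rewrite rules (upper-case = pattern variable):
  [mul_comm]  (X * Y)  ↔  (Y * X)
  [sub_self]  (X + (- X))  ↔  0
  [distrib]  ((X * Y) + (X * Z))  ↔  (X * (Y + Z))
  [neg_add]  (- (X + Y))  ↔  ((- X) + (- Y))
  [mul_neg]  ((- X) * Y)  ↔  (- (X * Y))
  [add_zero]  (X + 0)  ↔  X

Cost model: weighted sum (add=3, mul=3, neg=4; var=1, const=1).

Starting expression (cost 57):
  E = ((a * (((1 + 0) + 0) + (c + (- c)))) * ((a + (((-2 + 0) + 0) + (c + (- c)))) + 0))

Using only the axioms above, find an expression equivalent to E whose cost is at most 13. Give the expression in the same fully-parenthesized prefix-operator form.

1. [add_zero →] ((a + (((-2 + 0) + 0) + (c + (- c)))) + 0)  →  (a + (((-2 + 0) + 0) + (c + (- c))));  E = ((a * (((1 + 0) + 0) + (c + (- c)))) * (a + (((-2 + 0) + 0) + (c + (- c)))))
2. [add_zero →] ((1 + 0) + 0)  →  (1 + 0);  E = ((a * ((1 + 0) + (c + (- c)))) * (a + (((-2 + 0) + 0) + (c + (- c)))))
3. [sub_self →] (c + (- c))  →  0;  E = ((a * ((1 + 0) + (c + (- c)))) * (a + (((-2 + 0) + 0) + 0)))
4. [add_zero →] (-2 + 0)  →  -2;  E = ((a * ((1 + 0) + (c + (- c)))) * (a + ((-2 + 0) + 0)))
5. [add_zero →] ((-2 + 0) + 0)  →  (-2 + 0);  E = ((a * ((1 + 0) + (c + (- c)))) * (a + (-2 + 0)))
6. [sub_self →] (c + (- c))  →  0;  E = ((a * ((1 + 0) + 0)) * (a + (-2 + 0)))
7. [add_zero →] (-2 + 0)  →  -2;  E = ((a * ((1 + 0) + 0)) * (a + -2))
8. [add_zero →] (1 + 0)  →  1;  E = ((a * (1 + 0)) * (a + -2))
9. [add_zero →] (1 + 0)  →  1;  cost 13 ≤ 13, done

((a * 1) * (a + -2))   [cost 13]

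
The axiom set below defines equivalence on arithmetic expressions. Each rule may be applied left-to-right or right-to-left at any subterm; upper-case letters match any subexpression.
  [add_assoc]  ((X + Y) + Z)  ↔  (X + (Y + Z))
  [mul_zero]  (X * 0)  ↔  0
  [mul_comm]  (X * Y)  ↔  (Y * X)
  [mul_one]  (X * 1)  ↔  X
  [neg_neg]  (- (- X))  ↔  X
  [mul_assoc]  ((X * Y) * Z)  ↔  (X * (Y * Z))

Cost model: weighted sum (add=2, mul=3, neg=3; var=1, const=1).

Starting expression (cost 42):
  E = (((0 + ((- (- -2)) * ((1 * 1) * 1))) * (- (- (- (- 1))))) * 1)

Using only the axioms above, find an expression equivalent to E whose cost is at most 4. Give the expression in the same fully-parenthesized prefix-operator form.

(0 + -2)   [cost 4]

step 1: mul_one (→) rewrites (((0 + ((- (- -2)) * ((1 * 1) * 1))) * (- (- (- (- 1))))) * 1) into ((0 + ((- (- -2)) * ((1 * 1) * 1))) * (- (- (- (- 1)))))
step 2: neg_neg (→) rewrites (- (- (- (- 1)))) into (- (- 1)), now ((0 + ((- (- -2)) * ((1 * 1) * 1))) * (- (- 1)))
step 3: mul_one (→) rewrites (1 * 1) into 1, now ((0 + ((- (- -2)) * (1 * 1))) * (- (- 1)))
step 4: neg_neg (→) rewrites (- (- -2)) into -2, now ((0 + (-2 * (1 * 1))) * (- (- 1)))
step 5: neg_neg (→) rewrites (- (- 1)) into 1, now ((0 + (-2 * (1 * 1))) * 1)
step 6: mul_one (→) rewrites (1 * 1) into 1, now ((0 + (-2 * 1)) * 1)
step 7: mul_one (→) rewrites ((0 + (-2 * 1)) * 1) into (0 + (-2 * 1))
step 8: mul_one (→) rewrites (-2 * 1) into -2, reaching cost 4 (bound 4)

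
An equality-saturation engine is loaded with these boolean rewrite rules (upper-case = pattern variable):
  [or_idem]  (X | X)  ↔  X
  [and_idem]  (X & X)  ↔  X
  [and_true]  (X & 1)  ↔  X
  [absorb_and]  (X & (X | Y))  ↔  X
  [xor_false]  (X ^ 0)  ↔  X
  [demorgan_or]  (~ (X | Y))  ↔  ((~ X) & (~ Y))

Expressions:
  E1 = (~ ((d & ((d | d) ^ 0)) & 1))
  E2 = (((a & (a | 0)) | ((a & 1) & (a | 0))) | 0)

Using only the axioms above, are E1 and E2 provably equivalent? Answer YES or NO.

Every axiom is a valid identity, so a rewrite proof would force E1 and E2 to agree under every assignment.
At a=0, d=0: E1 = 1 but E2 = 0; they differ, so no derivation exists.

NO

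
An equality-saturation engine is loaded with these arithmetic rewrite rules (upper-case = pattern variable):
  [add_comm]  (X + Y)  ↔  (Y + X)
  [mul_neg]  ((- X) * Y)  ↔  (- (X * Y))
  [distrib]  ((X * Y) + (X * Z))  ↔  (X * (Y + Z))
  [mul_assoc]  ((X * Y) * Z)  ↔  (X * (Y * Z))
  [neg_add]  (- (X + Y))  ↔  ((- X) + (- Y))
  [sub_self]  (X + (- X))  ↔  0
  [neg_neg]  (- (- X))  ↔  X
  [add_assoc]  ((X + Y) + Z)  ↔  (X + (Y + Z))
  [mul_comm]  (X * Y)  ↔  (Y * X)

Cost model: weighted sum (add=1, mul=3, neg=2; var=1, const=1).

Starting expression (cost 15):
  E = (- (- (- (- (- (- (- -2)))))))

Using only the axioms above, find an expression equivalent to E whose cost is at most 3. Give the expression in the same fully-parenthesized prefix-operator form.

(- -2)   [cost 3]

(1) (- (- (- (- -2))))  =[neg_neg →]=  (- (- -2))    ⊢ (- (- (- (- (- -2)))))
(2) (- (- (- (- (- -2)))))  =[neg_neg →]=  (- (- (- -2)))
(3) (- (- -2))  =[neg_neg →]=  -2    ⊢ cost 3, within 3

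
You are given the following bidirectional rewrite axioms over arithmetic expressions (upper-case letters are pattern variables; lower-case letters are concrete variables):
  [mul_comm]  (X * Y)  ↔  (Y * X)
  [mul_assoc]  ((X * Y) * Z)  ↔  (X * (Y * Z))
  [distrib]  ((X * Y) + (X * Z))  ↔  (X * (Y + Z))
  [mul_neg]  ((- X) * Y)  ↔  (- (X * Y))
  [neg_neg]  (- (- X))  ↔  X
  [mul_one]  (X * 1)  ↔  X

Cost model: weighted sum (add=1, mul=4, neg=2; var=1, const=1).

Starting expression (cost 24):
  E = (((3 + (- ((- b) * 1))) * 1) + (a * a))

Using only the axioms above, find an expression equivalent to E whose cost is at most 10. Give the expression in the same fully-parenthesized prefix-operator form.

((3 + b) + (a * a))   [cost 10]

1. [mul_one →] ((3 + (- ((- b) * 1))) * 1)  →  (3 + (- ((- b) * 1)));  E = ((3 + (- ((- b) * 1))) + (a * a))
2. [mul_one →] ((- b) * 1)  →  (- b);  E = ((3 + (- (- b))) + (a * a))
3. [neg_neg →] (- (- b))  →  b;  cost 10 ≤ 10, done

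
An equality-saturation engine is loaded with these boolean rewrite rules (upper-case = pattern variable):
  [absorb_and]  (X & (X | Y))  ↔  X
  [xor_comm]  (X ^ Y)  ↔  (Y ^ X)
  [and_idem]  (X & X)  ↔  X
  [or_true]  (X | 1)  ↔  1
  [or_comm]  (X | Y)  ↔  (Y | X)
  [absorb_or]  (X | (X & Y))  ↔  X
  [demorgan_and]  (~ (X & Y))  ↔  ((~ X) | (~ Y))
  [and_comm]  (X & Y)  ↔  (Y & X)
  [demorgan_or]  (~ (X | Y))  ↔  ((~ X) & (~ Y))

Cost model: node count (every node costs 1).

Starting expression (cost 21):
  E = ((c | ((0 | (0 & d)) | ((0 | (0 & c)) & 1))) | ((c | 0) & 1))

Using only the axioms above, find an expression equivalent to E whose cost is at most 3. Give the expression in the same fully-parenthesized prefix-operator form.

step 1: absorb_or (→) rewrites (0 | (0 & c)) into 0, now ((c | ((0 | (0 & d)) | (0 & 1))) | ((c | 0) & 1))
step 2: absorb_or (→) rewrites (0 | (0 & d)) into 0, now ((c | (0 | (0 & 1))) | ((c | 0) & 1))
step 3: absorb_or (→) rewrites (0 | (0 & 1)) into 0, now ((c | 0) | ((c | 0) & 1))
step 4: absorb_or (→) rewrites ((c | 0) | ((c | 0) & 1)) into (c | 0), reaching cost 3 (bound 3)

(c | 0)   [cost 3]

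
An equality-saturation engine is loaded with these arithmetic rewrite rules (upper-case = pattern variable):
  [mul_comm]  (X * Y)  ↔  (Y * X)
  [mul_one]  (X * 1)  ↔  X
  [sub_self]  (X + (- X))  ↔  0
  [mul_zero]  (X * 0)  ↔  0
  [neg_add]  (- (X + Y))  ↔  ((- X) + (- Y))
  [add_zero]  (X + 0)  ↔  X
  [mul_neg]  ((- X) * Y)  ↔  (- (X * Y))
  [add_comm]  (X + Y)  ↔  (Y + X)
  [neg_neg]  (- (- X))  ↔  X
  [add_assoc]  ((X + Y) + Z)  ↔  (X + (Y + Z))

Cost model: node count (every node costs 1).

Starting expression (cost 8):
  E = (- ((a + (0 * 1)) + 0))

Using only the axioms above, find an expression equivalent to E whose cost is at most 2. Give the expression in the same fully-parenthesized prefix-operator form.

(1) (0 * 1)  =[mul_one →]=  0    ⊢ (- ((a + 0) + 0))
(2) (a + 0)  =[add_zero →]=  a    ⊢ (- (a + 0))
(3) (a + 0)  =[add_zero →]=  a    ⊢ cost 2, within 2

(- a)   [cost 2]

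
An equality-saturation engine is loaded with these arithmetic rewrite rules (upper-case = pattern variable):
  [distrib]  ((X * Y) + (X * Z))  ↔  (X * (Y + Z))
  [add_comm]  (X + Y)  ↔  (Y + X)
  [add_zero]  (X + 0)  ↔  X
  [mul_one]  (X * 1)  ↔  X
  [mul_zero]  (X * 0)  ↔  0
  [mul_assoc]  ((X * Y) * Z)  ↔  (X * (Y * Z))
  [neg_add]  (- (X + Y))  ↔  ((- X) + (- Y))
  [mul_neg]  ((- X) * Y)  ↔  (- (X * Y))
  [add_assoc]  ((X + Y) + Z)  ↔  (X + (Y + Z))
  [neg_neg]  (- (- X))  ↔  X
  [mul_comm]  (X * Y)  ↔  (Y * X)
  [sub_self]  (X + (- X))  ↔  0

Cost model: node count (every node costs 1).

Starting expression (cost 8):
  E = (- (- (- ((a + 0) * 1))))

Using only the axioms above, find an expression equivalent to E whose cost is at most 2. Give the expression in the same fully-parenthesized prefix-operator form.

(- a)   [cost 2]

(1) (- (- ((a + 0) * 1)))  =[neg_neg →]=  ((a + 0) * 1)    ⊢ (- ((a + 0) * 1))
(2) (a + 0)  =[add_zero →]=  a    ⊢ (- (a * 1))
(3) (a * 1)  =[mul_one →]=  a    ⊢ cost 2, within 2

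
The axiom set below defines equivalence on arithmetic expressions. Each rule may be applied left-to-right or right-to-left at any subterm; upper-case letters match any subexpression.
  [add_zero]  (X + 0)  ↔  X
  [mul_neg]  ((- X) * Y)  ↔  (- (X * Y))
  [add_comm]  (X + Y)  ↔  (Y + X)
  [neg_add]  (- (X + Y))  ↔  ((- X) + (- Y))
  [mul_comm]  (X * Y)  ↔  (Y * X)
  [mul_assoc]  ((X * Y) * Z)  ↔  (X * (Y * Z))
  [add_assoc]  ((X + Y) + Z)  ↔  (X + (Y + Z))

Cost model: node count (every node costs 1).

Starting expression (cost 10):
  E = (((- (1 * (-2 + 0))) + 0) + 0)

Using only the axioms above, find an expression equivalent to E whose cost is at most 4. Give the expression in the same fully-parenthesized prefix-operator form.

(- (1 * -2))   [cost 4]

step 1: add_zero (→) rewrites ((- (1 * (-2 + 0))) + 0) into (- (1 * (-2 + 0))), now ((- (1 * (-2 + 0))) + 0)
step 2: add_zero (→) rewrites (-2 + 0) into -2, now ((- (1 * -2)) + 0)
step 3: add_zero (→) rewrites ((- (1 * -2)) + 0) into (- (1 * -2)), reaching cost 4 (bound 4)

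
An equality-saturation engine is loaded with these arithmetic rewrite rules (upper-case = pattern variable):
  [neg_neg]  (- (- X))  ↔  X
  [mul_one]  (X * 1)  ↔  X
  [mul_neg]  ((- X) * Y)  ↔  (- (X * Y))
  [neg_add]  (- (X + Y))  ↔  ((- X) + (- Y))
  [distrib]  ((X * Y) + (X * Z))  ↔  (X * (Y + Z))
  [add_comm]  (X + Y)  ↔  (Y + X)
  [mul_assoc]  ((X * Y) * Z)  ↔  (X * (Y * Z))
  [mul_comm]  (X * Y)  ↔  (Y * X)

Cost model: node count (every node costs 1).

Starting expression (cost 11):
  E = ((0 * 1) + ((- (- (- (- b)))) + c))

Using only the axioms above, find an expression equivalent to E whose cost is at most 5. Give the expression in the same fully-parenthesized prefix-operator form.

(0 + (b + c))   [cost 5]

1. [mul_one →] (0 * 1)  →  0;  E = (0 + ((- (- (- (- b)))) + c))
2. [neg_neg →] (- (- b))  →  b;  E = (0 + ((- (- b)) + c))
3. [neg_neg →] (- (- b))  →  b;  cost 5 ≤ 5, done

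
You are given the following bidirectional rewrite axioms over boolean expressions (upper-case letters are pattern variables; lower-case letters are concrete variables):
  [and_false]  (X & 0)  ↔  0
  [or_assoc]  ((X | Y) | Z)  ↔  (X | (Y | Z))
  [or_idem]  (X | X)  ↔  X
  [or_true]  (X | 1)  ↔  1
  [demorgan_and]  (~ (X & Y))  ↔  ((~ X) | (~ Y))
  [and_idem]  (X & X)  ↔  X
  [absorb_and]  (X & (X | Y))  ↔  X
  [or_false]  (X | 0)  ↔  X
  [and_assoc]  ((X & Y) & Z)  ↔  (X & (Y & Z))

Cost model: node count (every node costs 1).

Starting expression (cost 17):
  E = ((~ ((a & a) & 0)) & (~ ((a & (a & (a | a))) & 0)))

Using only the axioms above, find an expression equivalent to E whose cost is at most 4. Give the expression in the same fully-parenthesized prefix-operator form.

step 1: absorb_and (→) rewrites (a & (a | a)) into a, now ((~ ((a & a) & 0)) & (~ ((a & a) & 0)))
step 2: and_idem (→) rewrites ((~ ((a & a) & 0)) & (~ ((a & a) & 0))) into (~ ((a & a) & 0))
step 3: and_idem (→) rewrites (a & a) into a, reaching cost 4 (bound 4)

(~ (a & 0))   [cost 4]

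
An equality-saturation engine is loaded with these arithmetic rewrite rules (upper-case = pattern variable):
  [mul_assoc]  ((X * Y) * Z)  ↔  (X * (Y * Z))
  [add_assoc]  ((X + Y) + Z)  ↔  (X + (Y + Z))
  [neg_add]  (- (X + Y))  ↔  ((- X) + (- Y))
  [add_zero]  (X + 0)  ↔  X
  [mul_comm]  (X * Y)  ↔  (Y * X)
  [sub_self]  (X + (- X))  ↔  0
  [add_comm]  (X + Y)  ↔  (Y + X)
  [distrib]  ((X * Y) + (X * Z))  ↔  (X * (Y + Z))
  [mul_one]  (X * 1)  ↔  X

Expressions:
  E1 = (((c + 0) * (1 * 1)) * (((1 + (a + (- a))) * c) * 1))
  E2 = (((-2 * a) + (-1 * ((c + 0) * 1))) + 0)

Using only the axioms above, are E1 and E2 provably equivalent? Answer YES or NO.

All listed rules preserve value, hence provable equivalence implies equal values everywhere; look for a separating assignment.
a=0, c=1 gives E1 ↦ 1, E2 ↦ -1; values differ ⇒ not provably equivalent.

NO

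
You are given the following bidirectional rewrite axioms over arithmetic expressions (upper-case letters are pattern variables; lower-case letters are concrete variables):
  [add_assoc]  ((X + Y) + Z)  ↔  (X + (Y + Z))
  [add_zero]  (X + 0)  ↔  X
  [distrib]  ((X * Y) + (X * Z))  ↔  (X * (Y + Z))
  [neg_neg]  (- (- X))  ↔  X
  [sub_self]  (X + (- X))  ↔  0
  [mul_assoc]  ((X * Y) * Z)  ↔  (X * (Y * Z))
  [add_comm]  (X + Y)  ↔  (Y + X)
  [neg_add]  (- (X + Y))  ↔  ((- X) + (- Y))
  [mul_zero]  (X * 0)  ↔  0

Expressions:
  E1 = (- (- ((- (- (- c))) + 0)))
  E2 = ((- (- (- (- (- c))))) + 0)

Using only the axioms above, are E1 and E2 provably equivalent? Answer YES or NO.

(1) ((- (- (- c))) + 0)  =[add_zero →]=  (- (- (- c)))    ⊢ (- (- (- (- (- c)))))
(2) (- (- (- (- (- c)))))  =[neg_neg →]=  (- (- (- c)))
(3) (- (- c))  =[neg_neg →]=  c    ⊢ (- c)
(4) (- c)  =[add_zero ←]=  ((- c) + 0)
(5) c  =[neg_neg ←]=  (- (- c))    ⊢ ((- (- (- c))) + 0)
(6) (- (- c))  =[neg_neg ←]=  (- (- (- (- c))))    ⊢ E2

YES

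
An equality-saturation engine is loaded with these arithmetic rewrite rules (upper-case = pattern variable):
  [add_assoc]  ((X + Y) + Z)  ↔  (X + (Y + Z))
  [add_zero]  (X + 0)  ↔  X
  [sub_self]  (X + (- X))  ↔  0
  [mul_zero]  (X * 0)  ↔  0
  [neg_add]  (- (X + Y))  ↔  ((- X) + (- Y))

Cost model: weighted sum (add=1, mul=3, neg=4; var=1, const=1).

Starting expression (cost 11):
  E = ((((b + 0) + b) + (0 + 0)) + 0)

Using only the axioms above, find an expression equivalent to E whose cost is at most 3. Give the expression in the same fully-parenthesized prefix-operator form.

(1) (b + 0)  =[add_zero →]=  b    ⊢ (((b + b) + (0 + 0)) + 0)
(2) (((b + b) + (0 + 0)) + 0)  =[add_zero →]=  ((b + b) + (0 + 0))
(3) (0 + 0)  =[add_zero →]=  0    ⊢ ((b + b) + 0)
(4) ((b + b) + 0)  =[add_zero →]=  (b + b)    ⊢ cost 3, within 3

(b + b)   [cost 3]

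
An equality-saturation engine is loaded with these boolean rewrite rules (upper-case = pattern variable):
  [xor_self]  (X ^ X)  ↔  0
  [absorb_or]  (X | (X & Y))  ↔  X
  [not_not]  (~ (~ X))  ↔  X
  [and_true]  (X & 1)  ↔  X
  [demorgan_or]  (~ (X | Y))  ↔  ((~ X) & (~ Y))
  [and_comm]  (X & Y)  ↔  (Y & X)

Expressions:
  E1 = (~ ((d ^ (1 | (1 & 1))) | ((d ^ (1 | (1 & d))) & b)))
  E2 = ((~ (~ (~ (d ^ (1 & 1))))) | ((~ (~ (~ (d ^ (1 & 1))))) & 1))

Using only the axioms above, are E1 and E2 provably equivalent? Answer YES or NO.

(1) (1 | (1 & d))  =[absorb_or →]=  1    ⊢ (~ ((d ^ (1 | (1 & 1))) | ((d ^ 1) & b)))
(2) (1 | (1 & 1))  =[absorb_or →]=  1    ⊢ (~ ((d ^ 1) | ((d ^ 1) & b)))
(3) ((d ^ 1) | ((d ^ 1) & b))  =[absorb_or →]=  (d ^ 1)    ⊢ (~ (d ^ 1))
(4) 1  =[and_true ←]=  (1 & 1)    ⊢ (~ (d ^ (1 & 1)))
(5) (d ^ (1 & 1))  =[not_not ←]=  (~ (~ (d ^ (1 & 1))))    ⊢ (~ (~ (~ (d ^ (1 & 1)))))
(6) (~ (~ (~ (d ^ (1 & 1)))))  =[absorb_or ←]=  ((~ (~ (~ (d ^ (1 & 1))))) | ((~ (~ (~ (d ^ (1 & 1))))) & 1))    ⊢ E2

YES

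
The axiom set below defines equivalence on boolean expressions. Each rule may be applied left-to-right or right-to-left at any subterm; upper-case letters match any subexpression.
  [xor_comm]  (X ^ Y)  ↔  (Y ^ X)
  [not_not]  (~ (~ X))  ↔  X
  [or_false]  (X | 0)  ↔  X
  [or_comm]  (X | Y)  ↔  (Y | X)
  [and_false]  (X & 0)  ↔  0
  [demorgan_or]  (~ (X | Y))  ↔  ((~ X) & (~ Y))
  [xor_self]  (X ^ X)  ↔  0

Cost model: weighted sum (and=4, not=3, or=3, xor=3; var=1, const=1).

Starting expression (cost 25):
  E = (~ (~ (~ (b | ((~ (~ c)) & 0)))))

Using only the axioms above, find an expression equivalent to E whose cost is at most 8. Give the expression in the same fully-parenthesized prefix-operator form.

step 1: not_not (→) rewrites (~ (~ (~ (b | ((~ (~ c)) & 0))))) into (~ (b | ((~ (~ c)) & 0)))
step 2: not_not (→) rewrites (~ (~ c)) into c, now (~ (b | (c & 0)))
step 3: and_false (→) rewrites (c & 0) into 0, reaching cost 8 (bound 8)

(~ (b | 0))   [cost 8]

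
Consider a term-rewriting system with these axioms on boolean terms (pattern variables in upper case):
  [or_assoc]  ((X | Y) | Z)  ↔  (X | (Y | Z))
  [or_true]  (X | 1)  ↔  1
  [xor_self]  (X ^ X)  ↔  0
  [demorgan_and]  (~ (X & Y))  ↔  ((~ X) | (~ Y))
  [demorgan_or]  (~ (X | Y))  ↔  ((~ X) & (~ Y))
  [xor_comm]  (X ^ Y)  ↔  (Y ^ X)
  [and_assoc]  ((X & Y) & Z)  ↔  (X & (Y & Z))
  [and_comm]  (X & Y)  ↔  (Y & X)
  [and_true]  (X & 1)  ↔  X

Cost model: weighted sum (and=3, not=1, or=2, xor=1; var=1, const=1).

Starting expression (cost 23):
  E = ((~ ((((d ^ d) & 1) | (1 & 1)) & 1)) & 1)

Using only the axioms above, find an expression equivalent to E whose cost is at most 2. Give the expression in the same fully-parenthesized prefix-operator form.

(~ 1)   [cost 2]

1. [and_true →] ((d ^ d) & 1)  →  (d ^ d);  E = ((~ (((d ^ d) | (1 & 1)) & 1)) & 1)
2. [xor_self →] (d ^ d)  →  0;  E = ((~ ((0 | (1 & 1)) & 1)) & 1)
3. [and_true →] ((0 | (1 & 1)) & 1)  →  (0 | (1 & 1));  E = ((~ (0 | (1 & 1))) & 1)
4. [and_true →] (1 & 1)  →  1;  E = ((~ (0 | 1)) & 1)
5. [or_true →] (0 | 1)  →  1;  E = ((~ 1) & 1)
6. [and_true →] ((~ 1) & 1)  →  (~ 1);  cost 2 ≤ 2, done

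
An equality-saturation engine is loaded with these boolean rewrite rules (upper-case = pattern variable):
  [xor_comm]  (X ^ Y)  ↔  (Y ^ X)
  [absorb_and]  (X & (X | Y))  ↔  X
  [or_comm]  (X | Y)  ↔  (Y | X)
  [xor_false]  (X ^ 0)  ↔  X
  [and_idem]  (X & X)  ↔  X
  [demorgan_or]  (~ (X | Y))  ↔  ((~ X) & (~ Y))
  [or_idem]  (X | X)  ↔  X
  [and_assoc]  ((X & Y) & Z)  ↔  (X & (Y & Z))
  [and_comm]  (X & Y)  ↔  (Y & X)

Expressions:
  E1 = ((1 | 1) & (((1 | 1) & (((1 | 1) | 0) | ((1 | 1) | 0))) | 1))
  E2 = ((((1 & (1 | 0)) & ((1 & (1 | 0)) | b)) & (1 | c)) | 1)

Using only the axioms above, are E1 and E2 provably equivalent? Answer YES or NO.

(1) (((1 | 1) | 0) | ((1 | 1) | 0))  =[or_idem →]=  ((1 | 1) | 0)    ⊢ ((1 | 1) & (((1 | 1) & ((1 | 1) | 0)) | 1))
(2) ((1 | 1) & ((1 | 1) | 0))  =[absorb_and →]=  (1 | 1)    ⊢ ((1 | 1) & ((1 | 1) | 1))
(3) ((1 | 1) & ((1 | 1) | 1))  =[absorb_and →]=  (1 | 1)
(4) 1  =[absorb_and ←]=  (1 & (1 | c))    ⊢ ((1 & (1 | c)) | 1)
(5) 1  =[absorb_and ←]=  (1 & (1 | 0))    ⊢ (((1 & (1 | 0)) & (1 | c)) | 1)
(6) (1 & (1 | 0))  =[absorb_and ←]=  ((1 & (1 | 0)) & ((1 & (1 | 0)) | b))    ⊢ E2

YES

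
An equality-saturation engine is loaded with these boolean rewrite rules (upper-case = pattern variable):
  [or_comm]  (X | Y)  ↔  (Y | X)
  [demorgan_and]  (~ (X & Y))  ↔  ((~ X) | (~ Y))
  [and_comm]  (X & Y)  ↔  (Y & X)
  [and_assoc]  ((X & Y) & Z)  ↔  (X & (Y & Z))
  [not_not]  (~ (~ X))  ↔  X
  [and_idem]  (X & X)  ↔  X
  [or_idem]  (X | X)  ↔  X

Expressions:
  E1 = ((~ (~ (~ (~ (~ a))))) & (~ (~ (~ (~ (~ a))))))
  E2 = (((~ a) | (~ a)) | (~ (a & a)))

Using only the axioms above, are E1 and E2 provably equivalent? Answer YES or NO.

YES

1. [and_idem →] ((~ (~ (~ (~ (~ a))))) & (~ (~ (~ (~ (~ a))))))  →  (~ (~ (~ (~ (~ a)))))
2. [not_not →] (~ (~ (~ (~ a))))  →  (~ (~ a));  E1 = (~ (~ (~ a)))
3. [not_not →] (~ (~ (~ a)))  →  (~ a)
4. [or_idem ←] (~ a)  →  ((~ a) | (~ a))
5. [or_idem ←] (~ a)  →  ((~ a) | (~ a));  E1 = (((~ a) | (~ a)) | (~ a))
6. [and_idem ←] a  →  (a & a);  this is E2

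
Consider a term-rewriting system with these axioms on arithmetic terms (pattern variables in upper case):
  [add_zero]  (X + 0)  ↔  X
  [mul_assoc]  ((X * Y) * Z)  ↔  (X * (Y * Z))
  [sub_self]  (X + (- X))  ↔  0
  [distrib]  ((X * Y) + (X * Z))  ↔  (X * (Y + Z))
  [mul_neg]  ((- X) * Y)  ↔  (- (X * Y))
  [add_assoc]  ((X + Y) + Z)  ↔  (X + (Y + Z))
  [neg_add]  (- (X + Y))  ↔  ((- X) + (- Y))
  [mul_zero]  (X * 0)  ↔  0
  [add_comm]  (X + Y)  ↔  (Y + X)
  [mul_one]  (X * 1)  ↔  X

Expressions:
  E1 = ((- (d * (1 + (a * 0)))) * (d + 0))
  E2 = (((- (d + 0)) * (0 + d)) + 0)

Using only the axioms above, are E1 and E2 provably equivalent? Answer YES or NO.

(1) (a * 0)  =[mul_zero →]=  0    ⊢ ((- (d * (1 + 0))) * (d + 0))
(2) (1 + 0)  =[add_zero →]=  1    ⊢ ((- (d * 1)) * (d + 0))
(3) (d * 1)  =[mul_one →]=  d    ⊢ ((- d) * (d + 0))
(4) d  =[add_zero ←]=  (d + 0)    ⊢ ((- (d + 0)) * (d + 0))
(5) (d + 0)  =[add_comm →]=  (0 + d)    ⊢ ((- (d + 0)) * (0 + d))
(6) ((- (d + 0)) * (0 + d))  =[add_zero ←]=  (((- (d + 0)) * (0 + d)) + 0)    ⊢ E2

YES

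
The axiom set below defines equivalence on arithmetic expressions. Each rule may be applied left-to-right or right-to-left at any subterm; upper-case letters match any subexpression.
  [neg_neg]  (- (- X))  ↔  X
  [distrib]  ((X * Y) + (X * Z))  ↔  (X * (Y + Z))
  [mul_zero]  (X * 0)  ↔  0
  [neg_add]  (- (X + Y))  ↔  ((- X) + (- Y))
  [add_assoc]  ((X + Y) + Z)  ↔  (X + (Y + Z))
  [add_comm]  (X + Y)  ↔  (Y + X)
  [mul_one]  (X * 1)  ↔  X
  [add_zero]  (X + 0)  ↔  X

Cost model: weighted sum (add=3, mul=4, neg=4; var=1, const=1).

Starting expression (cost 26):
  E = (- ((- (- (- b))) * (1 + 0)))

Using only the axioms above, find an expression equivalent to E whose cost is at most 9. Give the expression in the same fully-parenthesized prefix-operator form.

(- (- b))   [cost 9]

1. [add_zero →] (1 + 0)  →  1;  E = (- ((- (- (- b))) * 1))
2. [mul_one →] ((- (- (- b))) * 1)  →  (- (- (- b)));  E = (- (- (- (- b))))
3. [neg_neg →] (- (- (- (- b))))  →  (- (- b));  cost 9 ≤ 9, done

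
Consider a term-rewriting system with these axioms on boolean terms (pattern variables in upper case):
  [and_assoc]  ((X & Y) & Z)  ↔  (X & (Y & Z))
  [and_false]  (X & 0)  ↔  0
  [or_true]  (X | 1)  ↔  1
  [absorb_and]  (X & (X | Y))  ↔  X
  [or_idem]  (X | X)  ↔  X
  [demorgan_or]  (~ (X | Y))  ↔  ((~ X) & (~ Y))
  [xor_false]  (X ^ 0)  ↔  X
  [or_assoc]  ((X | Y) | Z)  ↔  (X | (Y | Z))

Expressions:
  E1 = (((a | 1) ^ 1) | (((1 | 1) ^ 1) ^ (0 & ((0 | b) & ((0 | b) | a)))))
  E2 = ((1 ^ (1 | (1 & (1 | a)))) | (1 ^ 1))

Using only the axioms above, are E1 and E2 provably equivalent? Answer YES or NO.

1. [absorb_and →] ((0 | b) & ((0 | b) | a))  →  (0 | b);  E1 = (((a | 1) ^ 1) | (((1 | 1) ^ 1) ^ (0 & (0 | b))))
2. [or_idem →] (1 | 1)  →  1;  E1 = (((a | 1) ^ 1) | ((1 ^ 1) ^ (0 & (0 | b))))
3. [absorb_and →] (0 & (0 | b))  →  0;  E1 = (((a | 1) ^ 1) | ((1 ^ 1) ^ 0))
4. [xor_false →] ((1 ^ 1) ^ 0)  →  (1 ^ 1);  E1 = (((a | 1) ^ 1) | (1 ^ 1))
5. [or_true →] (a | 1)  →  1;  E1 = ((1 ^ 1) | (1 ^ 1))
6. [or_idem ←] 1  →  (1 | 1);  E1 = ((1 ^ (1 | 1)) | (1 ^ 1))
7. [absorb_and ←] 1  →  (1 & (1 | a));  this is E2

YES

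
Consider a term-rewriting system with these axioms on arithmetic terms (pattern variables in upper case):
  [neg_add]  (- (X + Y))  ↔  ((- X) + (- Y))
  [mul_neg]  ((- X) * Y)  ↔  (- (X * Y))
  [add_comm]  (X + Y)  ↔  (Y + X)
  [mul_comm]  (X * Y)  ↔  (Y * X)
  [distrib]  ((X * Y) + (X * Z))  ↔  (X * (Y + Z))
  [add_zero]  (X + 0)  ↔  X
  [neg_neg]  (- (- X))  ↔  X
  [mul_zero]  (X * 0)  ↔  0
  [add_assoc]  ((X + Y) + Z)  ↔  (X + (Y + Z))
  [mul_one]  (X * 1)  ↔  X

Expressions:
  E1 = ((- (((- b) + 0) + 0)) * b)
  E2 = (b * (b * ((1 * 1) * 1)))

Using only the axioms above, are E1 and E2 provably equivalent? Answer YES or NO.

1. [add_zero →] ((- b) + 0)  →  (- b);  E1 = ((- ((- b) + 0)) * b)
2. [add_zero →] ((- b) + 0)  →  (- b);  E1 = ((- (- b)) * b)
3. [neg_neg →] (- (- b))  →  b;  E1 = (b * b)
4. [mul_one ←] b  →  (b * 1);  E1 = (b * (b * 1))
5. [mul_one ←] 1  →  (1 * 1);  E1 = (b * (b * (1 * 1)))
6. [mul_one ←] (1 * 1)  →  ((1 * 1) * 1);  this is E2

YES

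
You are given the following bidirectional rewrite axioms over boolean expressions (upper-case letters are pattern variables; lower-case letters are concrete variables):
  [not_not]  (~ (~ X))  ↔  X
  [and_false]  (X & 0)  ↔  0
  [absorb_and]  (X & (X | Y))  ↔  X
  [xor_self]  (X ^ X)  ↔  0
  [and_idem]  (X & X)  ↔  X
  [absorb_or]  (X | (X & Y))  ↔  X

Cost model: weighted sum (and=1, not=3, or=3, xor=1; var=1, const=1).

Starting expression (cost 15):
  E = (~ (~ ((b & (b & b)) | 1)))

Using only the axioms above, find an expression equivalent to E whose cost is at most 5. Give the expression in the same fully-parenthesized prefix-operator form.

(b | 1)   [cost 5]

(1) (b & b)  =[and_idem →]=  b    ⊢ (~ (~ ((b & b) | 1)))
(2) (~ (~ ((b & b) | 1)))  =[not_not →]=  ((b & b) | 1)
(3) (b & b)  =[and_idem →]=  b    ⊢ cost 5, within 5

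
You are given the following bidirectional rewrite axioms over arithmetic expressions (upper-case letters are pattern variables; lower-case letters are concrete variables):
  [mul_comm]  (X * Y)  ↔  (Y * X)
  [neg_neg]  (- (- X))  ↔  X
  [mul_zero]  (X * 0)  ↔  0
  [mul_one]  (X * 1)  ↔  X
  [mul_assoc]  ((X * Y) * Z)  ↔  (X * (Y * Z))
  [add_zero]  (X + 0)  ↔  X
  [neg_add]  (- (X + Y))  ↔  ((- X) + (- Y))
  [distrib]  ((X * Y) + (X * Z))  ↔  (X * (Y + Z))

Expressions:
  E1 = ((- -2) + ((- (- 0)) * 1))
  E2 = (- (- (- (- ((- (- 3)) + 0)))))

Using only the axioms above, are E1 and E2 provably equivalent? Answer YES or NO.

All listed rules preserve value, hence provable equivalence implies equal values everywhere; look for a separating assignment.
the empty assignment (no variables occur) gives E1 ↦ 2, E2 ↦ 3; values differ ⇒ not provably equivalent.

NO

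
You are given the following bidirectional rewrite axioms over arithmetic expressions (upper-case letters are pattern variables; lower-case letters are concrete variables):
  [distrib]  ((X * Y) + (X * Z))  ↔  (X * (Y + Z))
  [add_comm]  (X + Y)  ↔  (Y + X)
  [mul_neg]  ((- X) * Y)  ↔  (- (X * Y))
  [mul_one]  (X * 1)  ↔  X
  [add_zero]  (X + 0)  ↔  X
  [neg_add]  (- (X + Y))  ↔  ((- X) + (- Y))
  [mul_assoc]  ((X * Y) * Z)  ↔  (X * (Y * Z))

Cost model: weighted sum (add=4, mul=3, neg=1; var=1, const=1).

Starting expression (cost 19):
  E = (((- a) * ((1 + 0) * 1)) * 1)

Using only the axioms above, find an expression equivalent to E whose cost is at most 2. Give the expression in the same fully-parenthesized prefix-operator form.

1. [add_zero →] (1 + 0)  →  1;  E = (((- a) * (1 * 1)) * 1)
2. [mul_one →] (1 * 1)  →  1;  E = (((- a) * 1) * 1)
3. [mul_one →] (((- a) * 1) * 1)  →  ((- a) * 1)
4. [mul_neg →] ((- a) * 1)  →  (- (a * 1))
5. [mul_one →] (a * 1)  →  a;  cost 2 ≤ 2, done

(- a)   [cost 2]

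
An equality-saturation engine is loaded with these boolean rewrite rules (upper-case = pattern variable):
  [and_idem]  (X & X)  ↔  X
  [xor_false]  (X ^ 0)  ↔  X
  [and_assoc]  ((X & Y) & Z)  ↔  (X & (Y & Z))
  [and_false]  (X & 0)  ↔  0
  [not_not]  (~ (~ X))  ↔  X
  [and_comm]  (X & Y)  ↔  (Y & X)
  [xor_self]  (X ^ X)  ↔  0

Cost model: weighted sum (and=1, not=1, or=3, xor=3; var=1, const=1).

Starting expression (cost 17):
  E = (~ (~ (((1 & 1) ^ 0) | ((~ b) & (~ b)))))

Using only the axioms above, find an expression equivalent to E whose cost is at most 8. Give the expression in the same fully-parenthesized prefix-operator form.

step 1: not_not (→) rewrites (~ (~ (((1 & 1) ^ 0) | ((~ b) & (~ b))))) into (((1 & 1) ^ 0) | ((~ b) & (~ b)))
step 2: xor_false (→) rewrites ((1 & 1) ^ 0) into (1 & 1), now ((1 & 1) | ((~ b) & (~ b)))
step 3: and_idem (→) rewrites ((~ b) & (~ b)) into (~ b), reaching cost 8 (bound 8)

((1 & 1) | (~ b))   [cost 8]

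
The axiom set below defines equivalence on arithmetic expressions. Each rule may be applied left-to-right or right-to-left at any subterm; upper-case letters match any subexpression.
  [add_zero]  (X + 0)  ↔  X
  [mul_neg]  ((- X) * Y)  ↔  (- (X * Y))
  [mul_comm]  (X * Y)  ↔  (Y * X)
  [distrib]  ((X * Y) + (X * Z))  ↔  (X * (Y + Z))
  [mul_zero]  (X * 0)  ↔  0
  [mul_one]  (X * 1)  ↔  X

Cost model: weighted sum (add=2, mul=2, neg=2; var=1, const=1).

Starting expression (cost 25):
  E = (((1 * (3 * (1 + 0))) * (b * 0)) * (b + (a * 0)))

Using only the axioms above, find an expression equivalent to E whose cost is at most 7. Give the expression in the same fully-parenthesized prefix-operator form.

((3 * 0) * b)   [cost 7]

step 1: add_zero (→) rewrites (1 + 0) into 1, now (((1 * (3 * 1)) * (b * 0)) * (b + (a * 0)))
step 2: mul_zero (→) rewrites (a * 0) into 0, now (((1 * (3 * 1)) * (b * 0)) * (b + 0))
step 3: add_zero (→) rewrites (b + 0) into b, now (((1 * (3 * 1)) * (b * 0)) * b)
step 4: mul_comm (→) rewrites (1 * (3 * 1)) into ((3 * 1) * 1), now ((((3 * 1) * 1) * (b * 0)) * b)
step 5: mul_zero (→) rewrites (b * 0) into 0, now ((((3 * 1) * 1) * 0) * b)
step 6: mul_one (→) rewrites ((3 * 1) * 1) into (3 * 1), now (((3 * 1) * 0) * b)
step 7: mul_one (→) rewrites (3 * 1) into 3, reaching cost 7 (bound 7)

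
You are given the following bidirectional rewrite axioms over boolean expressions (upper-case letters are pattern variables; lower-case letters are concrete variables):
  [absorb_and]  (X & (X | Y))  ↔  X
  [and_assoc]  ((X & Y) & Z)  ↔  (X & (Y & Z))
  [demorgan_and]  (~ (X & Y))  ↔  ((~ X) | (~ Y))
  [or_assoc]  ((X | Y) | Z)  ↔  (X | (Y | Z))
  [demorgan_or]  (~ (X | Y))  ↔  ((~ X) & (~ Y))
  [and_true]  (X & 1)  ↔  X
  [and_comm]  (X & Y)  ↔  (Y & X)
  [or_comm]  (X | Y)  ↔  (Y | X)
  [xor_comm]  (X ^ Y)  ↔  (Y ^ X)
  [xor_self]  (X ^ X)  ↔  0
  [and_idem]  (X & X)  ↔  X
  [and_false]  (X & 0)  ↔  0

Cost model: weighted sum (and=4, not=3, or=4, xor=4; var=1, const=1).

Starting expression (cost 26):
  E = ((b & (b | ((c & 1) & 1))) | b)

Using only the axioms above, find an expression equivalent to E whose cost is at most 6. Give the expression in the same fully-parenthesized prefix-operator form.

(b | b)   [cost 6]

step 1: and_true (→) rewrites ((c & 1) & 1) into (c & 1), now ((b & (b | (c & 1))) | b)
step 2: and_true (→) rewrites (c & 1) into c, now ((b & (b | c)) | b)
step 3: absorb_and (→) rewrites (b & (b | c)) into b, reaching cost 6 (bound 6)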